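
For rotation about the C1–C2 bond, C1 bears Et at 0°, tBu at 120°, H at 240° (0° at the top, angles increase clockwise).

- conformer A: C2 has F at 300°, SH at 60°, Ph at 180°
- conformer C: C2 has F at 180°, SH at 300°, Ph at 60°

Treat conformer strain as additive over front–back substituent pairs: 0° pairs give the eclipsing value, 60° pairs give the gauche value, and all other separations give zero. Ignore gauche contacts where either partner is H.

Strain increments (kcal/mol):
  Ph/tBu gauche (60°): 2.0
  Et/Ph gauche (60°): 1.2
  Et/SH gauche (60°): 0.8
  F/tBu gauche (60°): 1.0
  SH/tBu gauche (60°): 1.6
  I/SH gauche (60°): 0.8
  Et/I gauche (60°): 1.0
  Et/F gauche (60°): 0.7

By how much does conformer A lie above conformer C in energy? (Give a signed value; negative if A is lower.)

+0.1 kcal/mol

A (staggered): Et(0°)/F(300°) gauche 0.7; Et(0°)/SH(60°) gauche 0.8; tBu(120°)/SH(60°) gauche 1.6; tBu(120°)/Ph(180°) gauche 2.0 → 5.1 kcal/mol.
C (staggered): Et(0°)/SH(300°) gauche 0.8; Et(0°)/Ph(60°) gauche 1.2; tBu(120°)/F(180°) gauche 1.0; tBu(120°)/Ph(60°) gauche 2.0 → 5.0 kcal/mol.
E(A) − E(C) = 5.1 − 5.0 = +0.1 kcal/mol.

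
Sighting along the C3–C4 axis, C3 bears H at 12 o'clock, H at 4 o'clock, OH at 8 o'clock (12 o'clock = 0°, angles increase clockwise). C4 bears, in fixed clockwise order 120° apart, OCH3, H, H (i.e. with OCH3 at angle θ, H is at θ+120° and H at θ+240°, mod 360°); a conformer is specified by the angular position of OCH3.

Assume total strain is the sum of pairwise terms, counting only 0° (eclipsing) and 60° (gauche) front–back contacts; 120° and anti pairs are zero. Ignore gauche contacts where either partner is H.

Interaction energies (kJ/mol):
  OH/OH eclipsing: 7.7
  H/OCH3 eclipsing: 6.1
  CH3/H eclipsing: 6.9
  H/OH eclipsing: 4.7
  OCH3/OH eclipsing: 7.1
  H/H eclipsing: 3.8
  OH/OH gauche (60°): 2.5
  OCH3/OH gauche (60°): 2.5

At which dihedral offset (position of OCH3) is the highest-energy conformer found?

OCH3 at 0° (eclipsed): H(0°)/OCH3(0°) eclipsed 6.1; H(120°)/H(120°) eclipsed 3.8; OH(240°)/H(240°) eclipsed 4.7 → 14.6 kJ/mol.
OCH3 at 60° (staggered): no non-H gauche contacts → 0.0 kJ/mol.
OCH3 at 120° (eclipsed): H(0°)/H(0°) eclipsed 3.8; H(120°)/OCH3(120°) eclipsed 6.1; OH(240°)/H(240°) eclipsed 4.7 → 14.6 kJ/mol.
OCH3 at 180° (staggered): OH(240°)/OCH3(180°) gauche 2.5 → 2.5 kJ/mol.
OCH3 at 240° (eclipsed): H(0°)/H(0°) eclipsed 3.8; H(120°)/H(120°) eclipsed 3.8; OH(240°)/OCH3(240°) eclipsed 7.1 → 14.7 kJ/mol.
OCH3 at 300° (staggered): OH(240°)/OCH3(300°) gauche 2.5 → 2.5 kJ/mol.
The maximum (14.7 kJ/mol) occurs with OCH3 at 240°.

240°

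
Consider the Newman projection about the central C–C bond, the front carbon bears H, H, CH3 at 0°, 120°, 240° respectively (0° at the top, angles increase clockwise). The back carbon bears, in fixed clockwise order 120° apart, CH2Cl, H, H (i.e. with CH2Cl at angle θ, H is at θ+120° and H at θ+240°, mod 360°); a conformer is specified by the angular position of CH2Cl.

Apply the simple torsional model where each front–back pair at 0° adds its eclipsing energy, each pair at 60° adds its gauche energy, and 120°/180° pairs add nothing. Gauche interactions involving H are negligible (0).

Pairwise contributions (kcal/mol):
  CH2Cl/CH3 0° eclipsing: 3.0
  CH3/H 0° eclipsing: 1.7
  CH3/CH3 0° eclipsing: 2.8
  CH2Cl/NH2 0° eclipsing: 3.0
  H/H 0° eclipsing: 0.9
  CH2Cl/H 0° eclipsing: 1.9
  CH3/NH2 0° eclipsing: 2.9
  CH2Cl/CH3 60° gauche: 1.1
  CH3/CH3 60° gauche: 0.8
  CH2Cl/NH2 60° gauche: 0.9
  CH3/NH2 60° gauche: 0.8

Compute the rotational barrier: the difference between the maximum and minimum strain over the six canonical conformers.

4.8 kcal/mol

CH2Cl at 0° is eclipsed. H at 0° is eclipsed with CH2Cl at 0° (1.9); H at 120° is eclipsed with H at 120° (0.9); CH3 at 240° is eclipsed with H at 240° (1.7). Total 4.5 kcal/mol.
CH2Cl at 60° (staggered): no non-H gauche contacts → 0.0 kcal/mol.
CH2Cl at 120° is eclipsed. H at 0° is eclipsed with H at 0° (0.9); H at 120° is eclipsed with CH2Cl at 120° (1.9); CH3 at 240° is eclipsed with H at 240° (1.7). Total 4.5 kcal/mol.
CH2Cl at 180° is staggered. CH3 at 240° is gauche with CH2Cl at 180° (1.1). Total 1.1 kcal/mol.
CH2Cl at 240° is eclipsed. H at 0° is eclipsed with H at 0° (0.9); H at 120° is eclipsed with H at 120° (0.9); CH3 at 240° is eclipsed with CH2Cl at 240° (3.0). Total 4.8 kcal/mol.
CH2Cl at 300° is staggered. CH3 at 240° is gauche with CH2Cl at 300° (1.1). Total 1.1 kcal/mol.
Max at 240° (4.8 kcal/mol), min at 60° (0.0 kcal/mol); barrier = 4.8 kcal/mol.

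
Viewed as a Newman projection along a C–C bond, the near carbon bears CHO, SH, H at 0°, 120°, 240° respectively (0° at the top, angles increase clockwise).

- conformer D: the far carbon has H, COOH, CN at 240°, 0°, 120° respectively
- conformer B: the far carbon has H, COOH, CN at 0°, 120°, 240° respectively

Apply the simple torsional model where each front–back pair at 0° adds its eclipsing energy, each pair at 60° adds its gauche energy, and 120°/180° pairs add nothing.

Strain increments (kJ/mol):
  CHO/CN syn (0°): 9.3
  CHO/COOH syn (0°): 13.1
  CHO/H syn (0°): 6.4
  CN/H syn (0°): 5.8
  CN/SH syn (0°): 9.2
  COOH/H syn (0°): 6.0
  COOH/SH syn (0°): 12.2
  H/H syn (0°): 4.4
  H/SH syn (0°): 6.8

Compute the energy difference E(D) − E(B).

+2.3 kJ/mol

D (eclipsed): CHO–COOH eclipsed, SH–CN eclipsed, H–H eclipsed; 13.1 + 9.2 + 4.4 = 26.7 kJ/mol.
B (eclipsed): CHO–H eclipsed, SH–COOH eclipsed, H–CN eclipsed; 6.4 + 12.2 + 5.8 = 24.4 kJ/mol.
E(D) − E(B) = 26.7 − 24.4 = +2.3 kJ/mol.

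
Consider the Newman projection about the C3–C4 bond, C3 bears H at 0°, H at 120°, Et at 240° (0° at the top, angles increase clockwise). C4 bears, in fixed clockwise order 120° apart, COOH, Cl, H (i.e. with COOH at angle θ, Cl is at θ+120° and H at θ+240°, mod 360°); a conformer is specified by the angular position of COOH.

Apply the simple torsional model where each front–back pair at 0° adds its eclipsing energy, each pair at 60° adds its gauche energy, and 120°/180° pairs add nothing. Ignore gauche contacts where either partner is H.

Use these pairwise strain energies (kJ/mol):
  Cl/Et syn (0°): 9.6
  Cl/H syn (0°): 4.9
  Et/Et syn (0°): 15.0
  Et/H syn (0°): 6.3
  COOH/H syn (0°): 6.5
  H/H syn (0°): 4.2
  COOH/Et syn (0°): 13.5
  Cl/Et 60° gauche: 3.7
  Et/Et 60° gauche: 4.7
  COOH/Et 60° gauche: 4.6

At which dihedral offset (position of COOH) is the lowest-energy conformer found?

COOH at 0° (eclipsed): H–COOH eclipsed, H–Cl eclipsed, Et–H eclipsed; 6.5 + 4.9 + 6.3 = 17.7 kJ/mol.
COOH at 60° (staggered): Et–Cl gauche; 3.7 = 3.7 kJ/mol.
COOH at 120° (eclipsed): H–H eclipsed, H–COOH eclipsed, Et–Cl eclipsed; 4.2 + 6.5 + 9.6 = 20.3 kJ/mol.
COOH at 180° (staggered): Et–COOH gauche, Et–Cl gauche; 4.6 + 3.7 = 8.3 kJ/mol.
COOH at 240° (eclipsed): H–Cl eclipsed, H–H eclipsed, Et–COOH eclipsed; 4.9 + 4.2 + 13.5 = 22.6 kJ/mol.
COOH at 300° (staggered): Et–COOH gauche; 4.6 = 4.6 kJ/mol.
The minimum (3.7 kJ/mol) occurs with COOH at 60°.

60°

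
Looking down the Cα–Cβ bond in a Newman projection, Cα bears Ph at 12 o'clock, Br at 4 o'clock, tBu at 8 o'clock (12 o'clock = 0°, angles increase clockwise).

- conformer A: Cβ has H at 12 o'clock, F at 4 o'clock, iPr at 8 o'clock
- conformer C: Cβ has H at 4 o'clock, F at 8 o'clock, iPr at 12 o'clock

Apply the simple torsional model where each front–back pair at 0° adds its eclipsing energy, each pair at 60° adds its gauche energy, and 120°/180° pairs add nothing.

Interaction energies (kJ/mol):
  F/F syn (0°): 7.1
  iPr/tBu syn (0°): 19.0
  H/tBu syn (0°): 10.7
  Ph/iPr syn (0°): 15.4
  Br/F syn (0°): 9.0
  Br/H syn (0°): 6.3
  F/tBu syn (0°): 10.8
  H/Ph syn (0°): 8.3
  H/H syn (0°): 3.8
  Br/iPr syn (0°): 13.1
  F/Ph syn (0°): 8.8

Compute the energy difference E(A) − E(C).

+3.8 kJ/mol

A (eclipsed): Ph–H eclipsed, Br–F eclipsed, tBu–iPr eclipsed; 8.3 + 9.0 + 19.0 = 36.3 kJ/mol.
C (eclipsed): Ph–iPr eclipsed, Br–H eclipsed, tBu–F eclipsed; 15.4 + 6.3 + 10.8 = 32.5 kJ/mol.
E(A) − E(C) = 36.3 − 32.5 = +3.8 kJ/mol.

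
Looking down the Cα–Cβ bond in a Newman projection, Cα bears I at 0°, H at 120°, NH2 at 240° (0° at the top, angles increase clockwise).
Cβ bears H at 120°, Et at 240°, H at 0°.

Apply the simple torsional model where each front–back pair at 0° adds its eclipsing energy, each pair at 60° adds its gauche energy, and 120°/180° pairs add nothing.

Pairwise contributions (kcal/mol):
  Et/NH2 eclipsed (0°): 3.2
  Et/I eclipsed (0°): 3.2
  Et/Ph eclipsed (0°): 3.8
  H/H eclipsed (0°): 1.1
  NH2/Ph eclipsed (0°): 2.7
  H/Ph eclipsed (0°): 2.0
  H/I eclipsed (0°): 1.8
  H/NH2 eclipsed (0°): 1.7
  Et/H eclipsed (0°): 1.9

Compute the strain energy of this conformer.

This conformer (eclipsed): I(0°)/H(0°) eclipsed 1.8; H(120°)/H(120°) eclipsed 1.1; NH2(240°)/Et(240°) eclipsed 3.2 → 6.1 kcal/mol.

6.1 kcal/mol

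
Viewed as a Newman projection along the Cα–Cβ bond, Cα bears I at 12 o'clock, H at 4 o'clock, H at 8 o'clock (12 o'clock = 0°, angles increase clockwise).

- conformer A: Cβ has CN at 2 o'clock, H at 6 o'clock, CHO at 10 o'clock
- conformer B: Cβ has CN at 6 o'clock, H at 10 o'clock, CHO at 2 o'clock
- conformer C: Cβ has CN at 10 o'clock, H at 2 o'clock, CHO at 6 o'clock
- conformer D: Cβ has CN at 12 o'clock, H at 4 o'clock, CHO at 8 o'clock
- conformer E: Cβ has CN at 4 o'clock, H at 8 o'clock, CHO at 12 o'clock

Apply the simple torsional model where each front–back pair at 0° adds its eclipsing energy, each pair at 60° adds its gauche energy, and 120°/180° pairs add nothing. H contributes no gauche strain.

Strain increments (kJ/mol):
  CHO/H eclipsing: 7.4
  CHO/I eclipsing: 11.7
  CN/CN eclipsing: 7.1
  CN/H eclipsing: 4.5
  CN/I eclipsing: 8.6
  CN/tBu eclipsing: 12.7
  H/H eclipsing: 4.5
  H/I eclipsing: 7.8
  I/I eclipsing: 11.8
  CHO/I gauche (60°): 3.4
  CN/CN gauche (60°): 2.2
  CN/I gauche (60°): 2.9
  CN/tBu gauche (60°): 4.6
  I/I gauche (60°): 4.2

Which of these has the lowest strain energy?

A (staggered): I–CN gauche, I–CHO gauche; 2.9 + 3.4 = 6.3 kJ/mol.
B (staggered): I–CHO gauche; 3.4 = 3.4 kJ/mol.
C (staggered): I–CN gauche; 2.9 = 2.9 kJ/mol.
D (eclipsed): I–CN eclipsed, H–H eclipsed, H–CHO eclipsed; 8.6 + 4.5 + 7.4 = 20.5 kJ/mol.
E (eclipsed): I–CHO eclipsed, H–CN eclipsed, H–H eclipsed; 11.7 + 4.5 + 4.5 = 20.7 kJ/mol.
C has the lowest total (2.9 kJ/mol).

C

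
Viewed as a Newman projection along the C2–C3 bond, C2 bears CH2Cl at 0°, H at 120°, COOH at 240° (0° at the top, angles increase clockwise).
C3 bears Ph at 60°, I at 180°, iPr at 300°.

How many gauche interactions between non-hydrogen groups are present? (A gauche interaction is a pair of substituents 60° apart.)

Non-H gauche pairs: CH2Cl(0°)/Ph(60°); CH2Cl(0°)/iPr(300°); COOH(240°)/I(180°); COOH(240°)/iPr(300°) — 4 interactions.

4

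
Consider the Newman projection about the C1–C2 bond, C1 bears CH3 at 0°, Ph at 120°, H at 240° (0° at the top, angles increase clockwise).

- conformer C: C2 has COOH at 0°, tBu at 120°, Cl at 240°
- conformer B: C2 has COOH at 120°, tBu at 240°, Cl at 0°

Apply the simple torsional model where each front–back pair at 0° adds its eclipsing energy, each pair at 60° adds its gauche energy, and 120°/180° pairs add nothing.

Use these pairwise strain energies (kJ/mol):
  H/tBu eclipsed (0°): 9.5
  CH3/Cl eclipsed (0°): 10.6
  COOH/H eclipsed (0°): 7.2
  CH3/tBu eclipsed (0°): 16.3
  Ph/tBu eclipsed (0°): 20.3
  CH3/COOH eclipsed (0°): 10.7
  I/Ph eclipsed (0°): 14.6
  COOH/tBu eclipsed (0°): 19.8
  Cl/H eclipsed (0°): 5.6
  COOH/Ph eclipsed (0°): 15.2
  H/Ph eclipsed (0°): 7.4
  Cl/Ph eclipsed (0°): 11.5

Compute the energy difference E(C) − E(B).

+1.3 kJ/mol

C (eclipsed): CH3(0°)/COOH(0°) eclipsed 10.7; Ph(120°)/tBu(120°) eclipsed 20.3; H(240°)/Cl(240°) eclipsed 5.6 → 36.6 kJ/mol.
B (eclipsed): CH3(0°)/Cl(0°) eclipsed 10.6; Ph(120°)/COOH(120°) eclipsed 15.2; H(240°)/tBu(240°) eclipsed 9.5 → 35.3 kJ/mol.
E(C) − E(B) = 36.6 − 35.3 = +1.3 kJ/mol.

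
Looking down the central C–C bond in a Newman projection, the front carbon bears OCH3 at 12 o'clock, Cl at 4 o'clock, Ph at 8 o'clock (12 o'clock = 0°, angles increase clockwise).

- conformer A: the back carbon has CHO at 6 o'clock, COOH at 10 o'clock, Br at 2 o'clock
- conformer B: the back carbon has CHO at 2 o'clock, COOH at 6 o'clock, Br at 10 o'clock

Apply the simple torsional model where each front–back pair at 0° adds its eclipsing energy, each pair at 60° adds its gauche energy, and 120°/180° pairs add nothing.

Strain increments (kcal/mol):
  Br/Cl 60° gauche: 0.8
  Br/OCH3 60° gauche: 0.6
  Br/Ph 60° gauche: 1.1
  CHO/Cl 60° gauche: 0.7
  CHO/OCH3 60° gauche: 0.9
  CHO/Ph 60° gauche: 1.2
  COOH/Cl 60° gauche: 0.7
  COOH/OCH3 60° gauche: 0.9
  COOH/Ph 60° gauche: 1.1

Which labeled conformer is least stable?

A

A (staggered): OCH3–COOH gauche, OCH3–Br gauche, Cl–CHO gauche, Cl–Br gauche, Ph–CHO gauche, Ph–COOH gauche; 0.9 + 0.6 + 0.7 + 0.8 + 1.2 + 1.1 = 5.3 kcal/mol.
B (staggered): OCH3–CHO gauche, OCH3–Br gauche, Cl–CHO gauche, Cl–COOH gauche, Ph–COOH gauche, Ph–Br gauche; 0.9 + 0.6 + 0.7 + 0.7 + 1.1 + 1.1 = 5.1 kcal/mol.
A has the highest total (5.3 kcal/mol).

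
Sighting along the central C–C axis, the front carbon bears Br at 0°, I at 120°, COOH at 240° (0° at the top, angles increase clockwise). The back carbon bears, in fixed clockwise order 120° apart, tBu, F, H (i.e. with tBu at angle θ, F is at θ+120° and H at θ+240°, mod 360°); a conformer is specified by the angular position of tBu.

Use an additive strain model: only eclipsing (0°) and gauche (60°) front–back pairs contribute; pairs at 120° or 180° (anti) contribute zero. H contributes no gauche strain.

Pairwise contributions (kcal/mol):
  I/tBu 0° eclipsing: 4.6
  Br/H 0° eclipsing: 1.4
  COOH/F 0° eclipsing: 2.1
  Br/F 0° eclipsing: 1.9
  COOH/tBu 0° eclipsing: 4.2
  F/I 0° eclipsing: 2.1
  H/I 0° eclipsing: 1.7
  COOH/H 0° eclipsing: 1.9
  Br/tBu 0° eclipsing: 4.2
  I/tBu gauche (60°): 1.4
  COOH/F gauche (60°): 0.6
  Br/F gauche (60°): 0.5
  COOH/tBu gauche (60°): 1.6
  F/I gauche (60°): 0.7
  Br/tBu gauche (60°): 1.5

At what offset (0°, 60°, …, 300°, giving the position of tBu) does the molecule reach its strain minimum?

tBu at 0° (eclipsed): Br(0°)/tBu(0°) eclipsed 4.2; I(120°)/F(120°) eclipsed 2.1; COOH(240°)/H(240°) eclipsed 1.9 → 8.2 kcal/mol.
tBu at 60° (staggered): Br(0°)/tBu(60°) gauche 1.5; I(120°)/tBu(60°) gauche 1.4; I(120°)/F(180°) gauche 0.7; COOH(240°)/F(180°) gauche 0.6 → 4.2 kcal/mol.
tBu at 120° (eclipsed): Br(0°)/H(0°) eclipsed 1.4; I(120°)/tBu(120°) eclipsed 4.6; COOH(240°)/F(240°) eclipsed 2.1 → 8.1 kcal/mol.
tBu at 180° (staggered): Br(0°)/F(300°) gauche 0.5; I(120°)/tBu(180°) gauche 1.4; COOH(240°)/tBu(180°) gauche 1.6; COOH(240°)/F(300°) gauche 0.6 → 4.1 kcal/mol.
tBu at 240° (eclipsed): Br(0°)/F(0°) eclipsed 1.9; I(120°)/H(120°) eclipsed 1.7; COOH(240°)/tBu(240°) eclipsed 4.2 → 7.8 kcal/mol.
tBu at 300° (staggered): Br(0°)/tBu(300°) gauche 1.5; Br(0°)/F(60°) gauche 0.5; I(120°)/F(60°) gauche 0.7; COOH(240°)/tBu(300°) gauche 1.6 → 4.3 kcal/mol.
The minimum (4.1 kcal/mol) occurs with tBu at 180°.

180°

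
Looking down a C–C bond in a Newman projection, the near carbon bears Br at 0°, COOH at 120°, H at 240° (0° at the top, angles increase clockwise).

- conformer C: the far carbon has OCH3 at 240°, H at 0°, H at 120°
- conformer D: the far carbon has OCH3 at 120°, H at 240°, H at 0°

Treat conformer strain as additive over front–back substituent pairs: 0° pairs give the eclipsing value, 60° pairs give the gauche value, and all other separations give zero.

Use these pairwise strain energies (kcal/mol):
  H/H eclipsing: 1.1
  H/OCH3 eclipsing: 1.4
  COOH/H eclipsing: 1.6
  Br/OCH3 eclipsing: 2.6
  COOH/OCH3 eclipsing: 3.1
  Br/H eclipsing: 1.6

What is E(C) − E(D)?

C (eclipsed): Br–H eclipsed, COOH–H eclipsed, H–OCH3 eclipsed; 1.6 + 1.6 + 1.4 = 4.6 kcal/mol.
D (eclipsed): Br–H eclipsed, COOH–OCH3 eclipsed, H–H eclipsed; 1.6 + 3.1 + 1.1 = 5.8 kcal/mol.
E(C) − E(D) = 4.6 − 5.8 = -1.2 kcal/mol.

-1.2 kcal/mol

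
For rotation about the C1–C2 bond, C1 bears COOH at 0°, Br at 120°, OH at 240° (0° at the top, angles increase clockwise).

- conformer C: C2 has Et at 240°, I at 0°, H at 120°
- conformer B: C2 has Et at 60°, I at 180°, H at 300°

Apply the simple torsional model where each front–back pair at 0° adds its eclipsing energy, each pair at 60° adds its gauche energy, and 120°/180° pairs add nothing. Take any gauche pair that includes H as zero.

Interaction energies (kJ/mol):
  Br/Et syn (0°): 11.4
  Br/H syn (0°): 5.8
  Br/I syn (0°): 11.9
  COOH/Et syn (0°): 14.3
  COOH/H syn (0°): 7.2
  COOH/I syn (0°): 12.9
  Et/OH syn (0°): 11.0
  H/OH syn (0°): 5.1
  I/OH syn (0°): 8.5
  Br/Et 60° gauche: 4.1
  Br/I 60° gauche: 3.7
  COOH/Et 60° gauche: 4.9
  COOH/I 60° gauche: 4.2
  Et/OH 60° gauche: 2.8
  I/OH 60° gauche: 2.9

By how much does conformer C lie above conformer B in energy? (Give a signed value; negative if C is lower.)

C (eclipsed): COOH(0°)/I(0°) eclipsed 12.9; Br(120°)/H(120°) eclipsed 5.8; OH(240°)/Et(240°) eclipsed 11.0 → 29.7 kJ/mol.
B (staggered): COOH(0°)/Et(60°) gauche 4.9; Br(120°)/Et(60°) gauche 4.1; Br(120°)/I(180°) gauche 3.7; OH(240°)/I(180°) gauche 2.9 → 15.6 kJ/mol.
E(C) − E(B) = 29.7 − 15.6 = +14.1 kJ/mol.

+14.1 kJ/mol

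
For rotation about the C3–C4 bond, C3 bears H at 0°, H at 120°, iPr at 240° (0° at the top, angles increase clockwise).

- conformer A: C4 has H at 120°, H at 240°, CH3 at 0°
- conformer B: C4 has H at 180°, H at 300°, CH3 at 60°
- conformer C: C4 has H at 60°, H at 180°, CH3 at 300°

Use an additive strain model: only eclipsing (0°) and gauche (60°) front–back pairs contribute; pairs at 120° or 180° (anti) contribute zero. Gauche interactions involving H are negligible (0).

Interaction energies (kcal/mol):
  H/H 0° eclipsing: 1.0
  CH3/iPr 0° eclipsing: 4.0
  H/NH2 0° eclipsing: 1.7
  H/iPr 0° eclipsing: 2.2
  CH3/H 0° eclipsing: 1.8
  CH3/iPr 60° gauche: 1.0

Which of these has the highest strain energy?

A

A (eclipsed): H–CH3 eclipsed, H–H eclipsed, iPr–H eclipsed; 1.8 + 1.0 + 2.2 = 5.0 kcal/mol.
B (staggered): no non-H gauche contacts → 0.0 kcal/mol.
C (staggered): iPr–CH3 gauche; 1.0 = 1.0 kcal/mol.
A has the highest total (5.0 kcal/mol).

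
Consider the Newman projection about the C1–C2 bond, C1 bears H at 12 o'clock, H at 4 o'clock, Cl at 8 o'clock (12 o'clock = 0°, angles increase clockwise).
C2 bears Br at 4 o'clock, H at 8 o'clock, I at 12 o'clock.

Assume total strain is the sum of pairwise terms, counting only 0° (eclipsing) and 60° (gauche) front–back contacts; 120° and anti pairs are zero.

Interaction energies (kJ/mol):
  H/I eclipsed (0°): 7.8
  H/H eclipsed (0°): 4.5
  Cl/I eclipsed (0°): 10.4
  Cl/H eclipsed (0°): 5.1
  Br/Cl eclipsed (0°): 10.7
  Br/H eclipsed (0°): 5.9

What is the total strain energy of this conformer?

This conformer is eclipsed. H at 0° is eclipsed with I at 0° (7.8); H at 120° is eclipsed with Br at 120° (5.9); Cl at 240° is eclipsed with H at 240° (5.1). Total 18.8 kJ/mol.

18.8 kJ/mol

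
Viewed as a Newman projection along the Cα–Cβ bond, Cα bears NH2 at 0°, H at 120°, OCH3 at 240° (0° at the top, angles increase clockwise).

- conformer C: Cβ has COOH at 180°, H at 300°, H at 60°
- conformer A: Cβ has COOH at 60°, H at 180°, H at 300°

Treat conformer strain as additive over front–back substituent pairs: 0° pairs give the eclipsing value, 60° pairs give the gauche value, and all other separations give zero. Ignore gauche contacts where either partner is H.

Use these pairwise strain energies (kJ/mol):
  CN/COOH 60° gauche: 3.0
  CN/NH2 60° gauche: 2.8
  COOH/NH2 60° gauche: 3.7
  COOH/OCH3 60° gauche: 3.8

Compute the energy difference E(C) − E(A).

C (staggered): OCH3(240°)/COOH(180°) gauche 3.8 → 3.8 kJ/mol.
A (staggered): NH2(0°)/COOH(60°) gauche 3.7 → 3.7 kJ/mol.
E(C) − E(A) = 3.8 − 3.7 = +0.1 kJ/mol.

+0.1 kJ/mol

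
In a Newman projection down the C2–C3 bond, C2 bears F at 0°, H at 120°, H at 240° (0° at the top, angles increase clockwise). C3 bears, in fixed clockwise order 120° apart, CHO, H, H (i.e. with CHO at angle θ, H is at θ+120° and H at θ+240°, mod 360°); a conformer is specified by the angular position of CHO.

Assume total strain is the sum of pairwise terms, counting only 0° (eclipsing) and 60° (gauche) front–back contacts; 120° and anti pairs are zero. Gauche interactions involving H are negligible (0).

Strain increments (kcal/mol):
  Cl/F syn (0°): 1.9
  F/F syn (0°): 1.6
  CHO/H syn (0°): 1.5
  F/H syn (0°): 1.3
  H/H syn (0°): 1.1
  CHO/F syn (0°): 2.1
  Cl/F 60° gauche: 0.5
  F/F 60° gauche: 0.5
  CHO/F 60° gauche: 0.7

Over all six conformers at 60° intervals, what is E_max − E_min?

4.3 kcal/mol

CHO at 0° (eclipsed): F–CHO eclipsed, H–H eclipsed, H–H eclipsed; 2.1 + 1.1 + 1.1 = 4.3 kcal/mol.
CHO at 60° (staggered): F–CHO gauche; 0.7 = 0.7 kcal/mol.
CHO at 120° (eclipsed): F–H eclipsed, H–CHO eclipsed, H–H eclipsed; 1.3 + 1.5 + 1.1 = 3.9 kcal/mol.
CHO at 180° (staggered): no non-H gauche contacts → 0.0 kcal/mol.
CHO at 240° (eclipsed): F–H eclipsed, H–H eclipsed, H–CHO eclipsed; 1.3 + 1.1 + 1.5 = 3.9 kcal/mol.
CHO at 300° (staggered): F–CHO gauche; 0.7 = 0.7 kcal/mol.
Max at 0° (4.3 kcal/mol), min at 180° (0.0 kcal/mol); barrier = 4.3 kcal/mol.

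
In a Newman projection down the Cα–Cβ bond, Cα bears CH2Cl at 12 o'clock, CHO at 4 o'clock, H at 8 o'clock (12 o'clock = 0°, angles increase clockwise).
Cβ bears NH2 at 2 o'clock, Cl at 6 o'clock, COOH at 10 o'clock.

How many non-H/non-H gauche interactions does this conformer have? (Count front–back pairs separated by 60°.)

Non-H gauche pairs: CH2Cl(0°)/NH2(60°); CH2Cl(0°)/COOH(300°); CHO(120°)/NH2(60°); CHO(120°)/Cl(180°) — 4 interactions.

4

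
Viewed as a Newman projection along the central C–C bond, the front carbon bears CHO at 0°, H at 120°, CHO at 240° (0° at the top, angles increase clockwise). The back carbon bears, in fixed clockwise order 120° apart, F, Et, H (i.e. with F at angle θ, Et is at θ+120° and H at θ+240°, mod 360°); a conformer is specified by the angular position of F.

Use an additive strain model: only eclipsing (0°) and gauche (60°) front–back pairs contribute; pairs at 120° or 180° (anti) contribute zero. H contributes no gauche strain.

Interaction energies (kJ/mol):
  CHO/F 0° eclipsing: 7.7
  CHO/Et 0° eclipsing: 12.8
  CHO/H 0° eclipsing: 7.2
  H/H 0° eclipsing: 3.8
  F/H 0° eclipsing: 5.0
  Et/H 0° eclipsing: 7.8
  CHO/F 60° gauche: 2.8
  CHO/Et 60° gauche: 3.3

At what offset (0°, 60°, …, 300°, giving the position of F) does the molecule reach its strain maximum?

F at 0° (eclipsed): CHO(0°)/F(0°) eclipsed 7.7; H(120°)/Et(120°) eclipsed 7.8; CHO(240°)/H(240°) eclipsed 7.2 → 22.7 kJ/mol.
F at 60° (staggered): CHO(0°)/F(60°) gauche 2.8; CHO(240°)/Et(180°) gauche 3.3 → 6.1 kJ/mol.
F at 120° (eclipsed): CHO(0°)/H(0°) eclipsed 7.2; H(120°)/F(120°) eclipsed 5.0; CHO(240°)/Et(240°) eclipsed 12.8 → 25.0 kJ/mol.
F at 180° (staggered): CHO(0°)/Et(300°) gauche 3.3; CHO(240°)/F(180°) gauche 2.8; CHO(240°)/Et(300°) gauche 3.3 → 9.4 kJ/mol.
F at 240° (eclipsed): CHO(0°)/Et(0°) eclipsed 12.8; H(120°)/H(120°) eclipsed 3.8; CHO(240°)/F(240°) eclipsed 7.7 → 24.3 kJ/mol.
F at 300° (staggered): CHO(0°)/F(300°) gauche 2.8; CHO(0°)/Et(60°) gauche 3.3; CHO(240°)/F(300°) gauche 2.8 → 8.9 kJ/mol.
The maximum (25.0 kJ/mol) occurs with F at 120°.

120°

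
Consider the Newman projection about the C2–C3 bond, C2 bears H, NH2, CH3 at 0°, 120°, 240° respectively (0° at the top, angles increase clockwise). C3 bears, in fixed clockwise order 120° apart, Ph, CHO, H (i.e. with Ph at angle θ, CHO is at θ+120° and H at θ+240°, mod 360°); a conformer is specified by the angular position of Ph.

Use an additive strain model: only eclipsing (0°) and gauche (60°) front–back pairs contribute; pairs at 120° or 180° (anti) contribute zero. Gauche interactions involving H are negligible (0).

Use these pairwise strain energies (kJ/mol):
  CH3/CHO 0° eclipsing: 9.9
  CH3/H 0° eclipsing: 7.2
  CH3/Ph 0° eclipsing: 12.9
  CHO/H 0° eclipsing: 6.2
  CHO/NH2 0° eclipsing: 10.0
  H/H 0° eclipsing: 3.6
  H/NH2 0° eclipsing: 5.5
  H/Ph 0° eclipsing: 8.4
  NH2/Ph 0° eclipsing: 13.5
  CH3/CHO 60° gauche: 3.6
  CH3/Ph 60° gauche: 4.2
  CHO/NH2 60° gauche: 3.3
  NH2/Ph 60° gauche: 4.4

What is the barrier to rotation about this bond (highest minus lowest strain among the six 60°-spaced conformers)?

19.5 kJ/mol

Ph at 0° (eclipsed): H–Ph eclipsed, NH2–CHO eclipsed, CH3–H eclipsed; 8.4 + 10.0 + 7.2 = 25.6 kJ/mol.
Ph at 60° (staggered): NH2–Ph gauche, NH2–CHO gauche, CH3–CHO gauche; 4.4 + 3.3 + 3.6 = 11.3 kJ/mol.
Ph at 120° (eclipsed): H–H eclipsed, NH2–Ph eclipsed, CH3–CHO eclipsed; 3.6 + 13.5 + 9.9 = 27.0 kJ/mol.
Ph at 180° (staggered): NH2–Ph gauche, CH3–Ph gauche, CH3–CHO gauche; 4.4 + 4.2 + 3.6 = 12.2 kJ/mol.
Ph at 240° (eclipsed): H–CHO eclipsed, NH2–H eclipsed, CH3–Ph eclipsed; 6.2 + 5.5 + 12.9 = 24.6 kJ/mol.
Ph at 300° (staggered): NH2–CHO gauche, CH3–Ph gauche; 3.3 + 4.2 = 7.5 kJ/mol.
Max at 120° (27.0 kJ/mol), min at 300° (7.5 kJ/mol); barrier = 19.5 kJ/mol.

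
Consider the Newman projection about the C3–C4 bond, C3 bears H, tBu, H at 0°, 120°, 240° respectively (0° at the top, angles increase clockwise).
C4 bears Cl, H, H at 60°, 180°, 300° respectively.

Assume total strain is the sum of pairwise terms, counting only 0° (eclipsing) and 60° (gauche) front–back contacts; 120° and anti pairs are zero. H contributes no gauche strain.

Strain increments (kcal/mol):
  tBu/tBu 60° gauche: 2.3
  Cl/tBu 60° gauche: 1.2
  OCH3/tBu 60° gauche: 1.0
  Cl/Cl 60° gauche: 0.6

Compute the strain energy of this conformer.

This conformer (staggered): tBu–Cl gauche; 1.2 = 1.2 kcal/mol.

1.2 kcal/mol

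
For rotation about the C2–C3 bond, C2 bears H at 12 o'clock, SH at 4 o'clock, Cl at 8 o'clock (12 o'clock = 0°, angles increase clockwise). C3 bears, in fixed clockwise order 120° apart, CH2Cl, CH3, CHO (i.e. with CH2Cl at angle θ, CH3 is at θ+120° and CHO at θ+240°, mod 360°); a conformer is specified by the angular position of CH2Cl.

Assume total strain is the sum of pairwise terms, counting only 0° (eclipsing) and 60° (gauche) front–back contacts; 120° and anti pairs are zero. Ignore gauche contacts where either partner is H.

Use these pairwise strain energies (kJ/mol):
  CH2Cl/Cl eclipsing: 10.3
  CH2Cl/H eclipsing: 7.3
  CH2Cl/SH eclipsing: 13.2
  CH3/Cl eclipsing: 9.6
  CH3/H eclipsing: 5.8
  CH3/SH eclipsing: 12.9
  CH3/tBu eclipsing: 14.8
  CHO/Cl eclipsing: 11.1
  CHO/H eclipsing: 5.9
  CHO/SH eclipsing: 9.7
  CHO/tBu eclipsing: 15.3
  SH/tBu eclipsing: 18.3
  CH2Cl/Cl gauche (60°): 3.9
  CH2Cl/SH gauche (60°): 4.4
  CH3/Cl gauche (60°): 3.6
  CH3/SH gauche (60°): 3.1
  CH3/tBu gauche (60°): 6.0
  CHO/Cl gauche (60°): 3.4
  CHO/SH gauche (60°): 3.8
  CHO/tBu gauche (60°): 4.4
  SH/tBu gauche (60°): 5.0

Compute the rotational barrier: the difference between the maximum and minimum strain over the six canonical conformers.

CH2Cl at 0° (eclipsed): H–CH2Cl eclipsed, SH–CH3 eclipsed, Cl–CHO eclipsed; 7.3 + 12.9 + 11.1 = 31.3 kJ/mol.
CH2Cl at 60° (staggered): SH–CH2Cl gauche, SH–CH3 gauche, Cl–CH3 gauche, Cl–CHO gauche; 4.4 + 3.1 + 3.6 + 3.4 = 14.5 kJ/mol.
CH2Cl at 120° (eclipsed): H–CHO eclipsed, SH–CH2Cl eclipsed, Cl–CH3 eclipsed; 5.9 + 13.2 + 9.6 = 28.7 kJ/mol.
CH2Cl at 180° (staggered): SH–CH2Cl gauche, SH–CHO gauche, Cl–CH2Cl gauche, Cl–CH3 gauche; 4.4 + 3.8 + 3.9 + 3.6 = 15.7 kJ/mol.
CH2Cl at 240° (eclipsed): H–CH3 eclipsed, SH–CHO eclipsed, Cl–CH2Cl eclipsed; 5.8 + 9.7 + 10.3 = 25.8 kJ/mol.
CH2Cl at 300° (staggered): SH–CH3 gauche, SH–CHO gauche, Cl–CH2Cl gauche, Cl–CHO gauche; 3.1 + 3.8 + 3.9 + 3.4 = 14.2 kJ/mol.
Max at 0° (31.3 kJ/mol), min at 300° (14.2 kJ/mol); barrier = 17.1 kJ/mol.

17.1 kJ/mol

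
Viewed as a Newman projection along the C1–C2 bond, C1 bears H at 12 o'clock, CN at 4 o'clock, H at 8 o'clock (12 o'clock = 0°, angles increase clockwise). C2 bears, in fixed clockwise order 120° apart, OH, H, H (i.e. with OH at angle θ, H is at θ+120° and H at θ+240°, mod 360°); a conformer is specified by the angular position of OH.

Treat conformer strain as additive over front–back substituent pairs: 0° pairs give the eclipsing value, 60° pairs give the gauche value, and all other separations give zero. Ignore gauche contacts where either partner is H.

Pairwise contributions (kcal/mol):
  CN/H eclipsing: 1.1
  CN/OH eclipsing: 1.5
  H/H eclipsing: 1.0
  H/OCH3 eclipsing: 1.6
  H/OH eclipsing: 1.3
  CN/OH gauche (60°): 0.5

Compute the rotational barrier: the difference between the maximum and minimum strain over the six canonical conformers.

OH at 0° is eclipsed. H at 0° is eclipsed with OH at 0° (1.3); CN at 120° is eclipsed with H at 120° (1.1); H at 240° is eclipsed with H at 240° (1.0). Total 3.4 kcal/mol.
OH at 60° is staggered. CN at 120° is gauche with OH at 60° (0.5). Total 0.5 kcal/mol.
OH at 120° is eclipsed. H at 0° is eclipsed with H at 0° (1.0); CN at 120° is eclipsed with OH at 120° (1.5); H at 240° is eclipsed with H at 240° (1.0). Total 3.5 kcal/mol.
OH at 180° is staggered. CN at 120° is gauche with OH at 180° (0.5). Total 0.5 kcal/mol.
OH at 240° is eclipsed. H at 0° is eclipsed with H at 0° (1.0); CN at 120° is eclipsed with H at 120° (1.1); H at 240° is eclipsed with OH at 240° (1.3). Total 3.4 kcal/mol.
OH at 300° (staggered): no non-H gauche contacts → 0.0 kcal/mol.
Max at 120° (3.5 kcal/mol), min at 300° (0.0 kcal/mol); barrier = 3.5 kcal/mol.

3.5 kcal/mol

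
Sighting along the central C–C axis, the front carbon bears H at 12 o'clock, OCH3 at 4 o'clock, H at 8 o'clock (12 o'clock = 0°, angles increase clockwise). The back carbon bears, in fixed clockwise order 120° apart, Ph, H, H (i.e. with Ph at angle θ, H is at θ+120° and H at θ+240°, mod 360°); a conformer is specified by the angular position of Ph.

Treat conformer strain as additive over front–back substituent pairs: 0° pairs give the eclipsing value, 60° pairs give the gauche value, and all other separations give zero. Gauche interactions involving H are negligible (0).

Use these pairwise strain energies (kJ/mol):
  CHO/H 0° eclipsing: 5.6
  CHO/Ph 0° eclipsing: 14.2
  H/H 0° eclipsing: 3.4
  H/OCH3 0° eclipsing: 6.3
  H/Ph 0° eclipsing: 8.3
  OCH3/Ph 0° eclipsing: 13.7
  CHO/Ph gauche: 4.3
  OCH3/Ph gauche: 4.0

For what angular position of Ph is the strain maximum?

Ph at 0° (eclipsed): H–Ph eclipsed, OCH3–H eclipsed, H–H eclipsed; 8.3 + 6.3 + 3.4 = 18.0 kJ/mol.
Ph at 60° (staggered): OCH3–Ph gauche; 4.0 = 4.0 kJ/mol.
Ph at 120° (eclipsed): H–H eclipsed, OCH3–Ph eclipsed, H–H eclipsed; 3.4 + 13.7 + 3.4 = 20.5 kJ/mol.
Ph at 180° (staggered): OCH3–Ph gauche; 4.0 = 4.0 kJ/mol.
Ph at 240° (eclipsed): H–H eclipsed, OCH3–H eclipsed, H–Ph eclipsed; 3.4 + 6.3 + 8.3 = 18.0 kJ/mol.
Ph at 300° (staggered): no non-H gauche contacts → 0.0 kJ/mol.
The maximum (20.5 kJ/mol) occurs with Ph at 120°.

120°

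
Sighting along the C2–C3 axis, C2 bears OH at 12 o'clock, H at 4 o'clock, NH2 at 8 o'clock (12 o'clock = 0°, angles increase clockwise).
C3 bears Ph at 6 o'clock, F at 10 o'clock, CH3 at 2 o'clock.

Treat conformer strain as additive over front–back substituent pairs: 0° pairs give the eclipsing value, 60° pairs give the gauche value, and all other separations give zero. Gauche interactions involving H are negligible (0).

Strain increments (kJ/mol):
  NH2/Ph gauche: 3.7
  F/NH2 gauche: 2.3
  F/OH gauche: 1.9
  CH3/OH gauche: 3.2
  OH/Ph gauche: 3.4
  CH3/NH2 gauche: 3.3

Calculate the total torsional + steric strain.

This conformer (staggered): OH–F gauche, OH–CH3 gauche, NH2–Ph gauche, NH2–F gauche; 1.9 + 3.2 + 3.7 + 2.3 = 11.1 kJ/mol.

11.1 kJ/mol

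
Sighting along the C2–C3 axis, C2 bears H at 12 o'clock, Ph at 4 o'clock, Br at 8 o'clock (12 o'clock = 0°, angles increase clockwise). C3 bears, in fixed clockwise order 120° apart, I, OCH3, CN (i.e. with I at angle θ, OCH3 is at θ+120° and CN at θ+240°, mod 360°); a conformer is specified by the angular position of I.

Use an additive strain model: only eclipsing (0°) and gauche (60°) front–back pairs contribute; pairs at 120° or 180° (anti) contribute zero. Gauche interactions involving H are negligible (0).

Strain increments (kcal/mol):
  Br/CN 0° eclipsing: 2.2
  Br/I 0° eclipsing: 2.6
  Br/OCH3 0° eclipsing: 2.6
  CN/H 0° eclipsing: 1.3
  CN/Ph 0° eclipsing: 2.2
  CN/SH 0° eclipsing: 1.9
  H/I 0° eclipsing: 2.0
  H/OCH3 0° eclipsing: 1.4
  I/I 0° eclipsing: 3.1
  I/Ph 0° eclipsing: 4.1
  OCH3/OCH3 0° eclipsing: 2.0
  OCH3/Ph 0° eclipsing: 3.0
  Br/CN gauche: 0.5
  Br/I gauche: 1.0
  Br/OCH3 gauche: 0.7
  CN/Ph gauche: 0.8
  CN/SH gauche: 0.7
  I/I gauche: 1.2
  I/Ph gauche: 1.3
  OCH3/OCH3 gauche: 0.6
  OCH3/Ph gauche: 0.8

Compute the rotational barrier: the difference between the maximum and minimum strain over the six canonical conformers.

4.9 kcal/mol

I at 0° is eclipsed. H at 0° is eclipsed with I at 0° (2.0); Ph at 120° is eclipsed with OCH3 at 120° (3.0); Br at 240° is eclipsed with CN at 240° (2.2). Total 7.2 kcal/mol.
I at 60° is staggered. Ph at 120° is gauche with I at 60° (1.3); Ph at 120° is gauche with OCH3 at 180° (0.8); Br at 240° is gauche with OCH3 at 180° (0.7); Br at 240° is gauche with CN at 300° (0.5). Total 3.3 kcal/mol.
I at 120° is eclipsed. H at 0° is eclipsed with CN at 0° (1.3); Ph at 120° is eclipsed with I at 120° (4.1); Br at 240° is eclipsed with OCH3 at 240° (2.6). Total 8.0 kcal/mol.
I at 180° is staggered. Ph at 120° is gauche with I at 180° (1.3); Ph at 120° is gauche with CN at 60° (0.8); Br at 240° is gauche with I at 180° (1.0); Br at 240° is gauche with OCH3 at 300° (0.7). Total 3.8 kcal/mol.
I at 240° is eclipsed. H at 0° is eclipsed with OCH3 at 0° (1.4); Ph at 120° is eclipsed with CN at 120° (2.2); Br at 240° is eclipsed with I at 240° (2.6). Total 6.2 kcal/mol.
I at 300° is staggered. Ph at 120° is gauche with OCH3 at 60° (0.8); Ph at 120° is gauche with CN at 180° (0.8); Br at 240° is gauche with I at 300° (1.0); Br at 240° is gauche with CN at 180° (0.5). Total 3.1 kcal/mol.
Max at 120° (8.0 kcal/mol), min at 300° (3.1 kcal/mol); barrier = 4.9 kcal/mol.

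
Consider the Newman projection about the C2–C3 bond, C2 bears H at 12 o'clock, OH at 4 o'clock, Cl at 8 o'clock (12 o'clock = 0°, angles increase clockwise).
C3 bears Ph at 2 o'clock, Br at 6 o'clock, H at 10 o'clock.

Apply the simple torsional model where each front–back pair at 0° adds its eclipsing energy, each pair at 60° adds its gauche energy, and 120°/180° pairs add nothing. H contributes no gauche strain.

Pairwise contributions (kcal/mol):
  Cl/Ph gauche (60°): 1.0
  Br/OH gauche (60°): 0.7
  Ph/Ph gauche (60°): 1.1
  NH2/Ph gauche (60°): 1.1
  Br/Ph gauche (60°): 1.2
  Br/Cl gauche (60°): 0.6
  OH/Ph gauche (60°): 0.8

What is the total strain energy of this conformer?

This conformer (staggered): OH–Ph gauche, OH–Br gauche, Cl–Br gauche; 0.8 + 0.7 + 0.6 = 2.1 kcal/mol.

2.1 kcal/mol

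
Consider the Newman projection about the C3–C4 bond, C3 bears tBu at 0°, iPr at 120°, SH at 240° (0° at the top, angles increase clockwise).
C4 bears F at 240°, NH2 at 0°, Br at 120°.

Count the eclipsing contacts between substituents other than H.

Non-H eclipsing pairs: tBu(0°)/NH2(0°); iPr(120°)/Br(120°); SH(240°)/F(240°) — 3 interactions.

3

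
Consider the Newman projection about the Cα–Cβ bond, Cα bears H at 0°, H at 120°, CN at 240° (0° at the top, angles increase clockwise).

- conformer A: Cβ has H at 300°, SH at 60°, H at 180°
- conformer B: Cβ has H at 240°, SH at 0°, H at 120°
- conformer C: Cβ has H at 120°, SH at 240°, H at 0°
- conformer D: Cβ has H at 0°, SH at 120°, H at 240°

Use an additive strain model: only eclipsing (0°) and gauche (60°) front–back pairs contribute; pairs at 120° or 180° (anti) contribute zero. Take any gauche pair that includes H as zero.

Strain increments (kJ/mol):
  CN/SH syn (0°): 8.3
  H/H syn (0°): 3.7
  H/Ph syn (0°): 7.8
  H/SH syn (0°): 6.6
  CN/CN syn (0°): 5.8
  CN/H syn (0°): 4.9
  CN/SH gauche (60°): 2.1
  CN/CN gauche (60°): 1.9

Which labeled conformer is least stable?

A (staggered): no non-H gauche contacts → 0.0 kJ/mol.
B (eclipsed): H(0°)/SH(0°) eclipsed 6.6; H(120°)/H(120°) eclipsed 3.7; CN(240°)/H(240°) eclipsed 4.9 → 15.2 kJ/mol.
C (eclipsed): H(0°)/H(0°) eclipsed 3.7; H(120°)/H(120°) eclipsed 3.7; CN(240°)/SH(240°) eclipsed 8.3 → 15.7 kJ/mol.
D (eclipsed): H(0°)/H(0°) eclipsed 3.7; H(120°)/SH(120°) eclipsed 6.6; CN(240°)/H(240°) eclipsed 4.9 → 15.2 kJ/mol.
C has the highest total (15.7 kJ/mol).

C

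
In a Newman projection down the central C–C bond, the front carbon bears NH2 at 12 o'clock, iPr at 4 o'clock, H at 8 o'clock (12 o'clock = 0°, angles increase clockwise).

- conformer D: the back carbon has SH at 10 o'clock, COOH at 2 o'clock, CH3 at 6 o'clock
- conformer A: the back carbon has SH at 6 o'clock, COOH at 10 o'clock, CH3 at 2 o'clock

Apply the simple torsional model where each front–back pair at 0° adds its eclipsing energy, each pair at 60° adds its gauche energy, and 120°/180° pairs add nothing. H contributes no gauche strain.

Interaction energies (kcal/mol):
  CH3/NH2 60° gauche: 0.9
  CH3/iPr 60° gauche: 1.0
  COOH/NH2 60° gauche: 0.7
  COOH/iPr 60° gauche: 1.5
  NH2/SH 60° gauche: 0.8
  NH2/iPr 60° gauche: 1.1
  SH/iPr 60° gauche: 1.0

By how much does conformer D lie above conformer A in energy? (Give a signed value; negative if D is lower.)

D is staggered. NH2 at 0° is gauche with SH at 300° (0.8); NH2 at 0° is gauche with COOH at 60° (0.7); iPr at 120° is gauche with COOH at 60° (1.5); iPr at 120° is gauche with CH3 at 180° (1.0). Total 4.0 kcal/mol.
A is staggered. NH2 at 0° is gauche with COOH at 300° (0.7); NH2 at 0° is gauche with CH3 at 60° (0.9); iPr at 120° is gauche with SH at 180° (1.0); iPr at 120° is gauche with CH3 at 60° (1.0). Total 3.6 kcal/mol.
E(D) − E(A) = 4.0 − 3.6 = +0.4 kcal/mol.

+0.4 kcal/mol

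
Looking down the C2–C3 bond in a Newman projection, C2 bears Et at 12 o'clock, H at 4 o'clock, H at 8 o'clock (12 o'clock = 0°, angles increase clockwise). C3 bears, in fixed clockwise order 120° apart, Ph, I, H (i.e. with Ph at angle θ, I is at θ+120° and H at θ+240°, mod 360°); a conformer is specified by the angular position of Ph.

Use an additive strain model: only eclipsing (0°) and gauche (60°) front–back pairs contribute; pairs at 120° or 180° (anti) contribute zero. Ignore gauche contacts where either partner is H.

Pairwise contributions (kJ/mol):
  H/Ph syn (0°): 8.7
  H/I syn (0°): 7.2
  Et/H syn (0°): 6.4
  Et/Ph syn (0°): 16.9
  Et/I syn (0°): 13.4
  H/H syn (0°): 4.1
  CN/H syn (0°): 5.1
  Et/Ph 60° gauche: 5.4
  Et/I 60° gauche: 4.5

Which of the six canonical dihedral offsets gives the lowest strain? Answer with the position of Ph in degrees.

180°

Ph at 0° (eclipsed): Et(0°)/Ph(0°) eclipsed 16.9; H(120°)/I(120°) eclipsed 7.2; H(240°)/H(240°) eclipsed 4.1 → 28.2 kJ/mol.
Ph at 60° (staggered): Et(0°)/Ph(60°) gauche 5.4 → 5.4 kJ/mol.
Ph at 120° (eclipsed): Et(0°)/H(0°) eclipsed 6.4; H(120°)/Ph(120°) eclipsed 8.7; H(240°)/I(240°) eclipsed 7.2 → 22.3 kJ/mol.
Ph at 180° (staggered): Et(0°)/I(300°) gauche 4.5 → 4.5 kJ/mol.
Ph at 240° (eclipsed): Et(0°)/I(0°) eclipsed 13.4; H(120°)/H(120°) eclipsed 4.1; H(240°)/Ph(240°) eclipsed 8.7 → 26.2 kJ/mol.
Ph at 300° (staggered): Et(0°)/Ph(300°) gauche 5.4; Et(0°)/I(60°) gauche 4.5 → 9.9 kJ/mol.
The minimum (4.5 kJ/mol) occurs with Ph at 180°.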